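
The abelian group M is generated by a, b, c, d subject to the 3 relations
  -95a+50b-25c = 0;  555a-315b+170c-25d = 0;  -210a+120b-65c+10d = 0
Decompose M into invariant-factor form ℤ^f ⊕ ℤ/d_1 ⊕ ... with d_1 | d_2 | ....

Answer: M ≅ ℤ^1 ⊕ ℤ/5 ⊕ ℤ/5 ⊕ ℤ/15

Derivation:
rank_ℚ(R)=3; free=4−3=1
SNF(R) diag = [5, 5, 15] → torsion [5, 5, 15]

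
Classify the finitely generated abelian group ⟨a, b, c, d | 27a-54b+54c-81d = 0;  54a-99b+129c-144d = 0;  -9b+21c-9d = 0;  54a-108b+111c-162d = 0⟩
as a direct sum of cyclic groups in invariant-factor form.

Answer: M ≅ ℤ/3 ⊕ ℤ/9 ⊕ ℤ/9 ⊕ ℤ/27

Derivation:
rank_ℚ(R)=4; free=4−4=0
SNF(R) diag = [3, 9, 9, 27] → torsion [3, 9, 9, 27]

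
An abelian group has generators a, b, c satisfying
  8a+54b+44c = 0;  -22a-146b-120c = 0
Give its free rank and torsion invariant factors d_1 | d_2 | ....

rank_ℚ(R)=2; free=3−2=1
SNF(R) diag = [2, 2] → torsion [2, 2]

Answer: M ≅ ℤ^1 ⊕ ℤ/2 ⊕ ℤ/2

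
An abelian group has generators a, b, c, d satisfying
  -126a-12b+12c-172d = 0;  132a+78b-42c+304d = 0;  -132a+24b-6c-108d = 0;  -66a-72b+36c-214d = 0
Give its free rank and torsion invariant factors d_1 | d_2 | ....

Answer: M ≅ ℤ/2 ⊕ ℤ/6 ⊕ ℤ/18 ⊕ ℤ/54

Derivation:
rank_ℚ(R)=4; free=4−4=0
SNF(R) diag = [2, 6, 18, 54] → torsion [2, 6, 18, 54]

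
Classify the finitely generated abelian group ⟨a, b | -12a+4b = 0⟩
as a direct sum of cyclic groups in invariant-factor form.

rank_ℚ(R)=1; free=2−1=1
SNF(R) diag = [4] → torsion [4]

Answer: M ≅ ℤ^1 ⊕ ℤ/4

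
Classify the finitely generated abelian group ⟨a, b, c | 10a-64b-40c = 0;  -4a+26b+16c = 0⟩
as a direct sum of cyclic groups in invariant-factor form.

rank_ℚ(R)=2; free=3−2=1
SNF(R) diag = [2, 2] → torsion [2, 2]

Answer: M ≅ ℤ^1 ⊕ ℤ/2 ⊕ ℤ/2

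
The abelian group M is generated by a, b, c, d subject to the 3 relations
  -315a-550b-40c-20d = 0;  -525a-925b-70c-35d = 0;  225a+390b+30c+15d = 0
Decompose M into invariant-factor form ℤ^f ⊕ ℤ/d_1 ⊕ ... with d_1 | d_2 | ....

Answer: M ≅ ℤ^1 ⊕ ℤ/5 ⊕ ℤ/15 ⊕ ℤ/45

Derivation:
rank_ℚ(R)=3; free=4−3=1
SNF(R) diag = [5, 15, 45] → torsion [5, 15, 45]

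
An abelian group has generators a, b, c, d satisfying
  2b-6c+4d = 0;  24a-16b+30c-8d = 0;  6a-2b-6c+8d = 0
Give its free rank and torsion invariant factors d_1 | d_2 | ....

Answer: M ≅ ℤ^1 ⊕ ℤ/2 ⊕ ℤ/6 ⊕ ℤ/6

Derivation:
rank_ℚ(R)=3; free=4−3=1
SNF(R) diag = [2, 6, 6] → torsion [2, 6, 6]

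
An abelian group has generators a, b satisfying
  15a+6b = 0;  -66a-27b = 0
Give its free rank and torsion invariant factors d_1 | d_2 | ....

Answer: M ≅ ℤ/3 ⊕ ℤ/3

Derivation:
rank_ℚ(R)=2; free=2−2=0
SNF(R) diag = [3, 3] → torsion [3, 3]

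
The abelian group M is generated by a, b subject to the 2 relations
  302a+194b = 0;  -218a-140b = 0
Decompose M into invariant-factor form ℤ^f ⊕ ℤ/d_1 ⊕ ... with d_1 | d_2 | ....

rank_ℚ(R)=2; free=2−2=0
SNF(R) diag = [2, 6] → torsion [2, 6]

Answer: M ≅ ℤ/2 ⊕ ℤ/6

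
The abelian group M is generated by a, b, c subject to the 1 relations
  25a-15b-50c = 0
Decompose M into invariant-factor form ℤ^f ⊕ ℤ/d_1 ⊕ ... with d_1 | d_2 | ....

Answer: M ≅ ℤ^2 ⊕ ℤ/5

Derivation:
rank_ℚ(R)=1; free=3−1=2
SNF(R) diag = [5] → torsion [5]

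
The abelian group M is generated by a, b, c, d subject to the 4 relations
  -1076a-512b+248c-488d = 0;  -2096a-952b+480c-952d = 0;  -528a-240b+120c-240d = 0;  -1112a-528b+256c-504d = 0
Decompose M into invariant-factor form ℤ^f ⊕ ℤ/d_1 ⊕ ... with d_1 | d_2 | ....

Answer: M ≅ ℤ/4 ⊕ ℤ/8 ⊕ ℤ/24 ⊕ ℤ/24

Derivation:
rank_ℚ(R)=4; free=4−4=0
SNF(R) diag = [4, 8, 24, 24] → torsion [4, 8, 24, 24]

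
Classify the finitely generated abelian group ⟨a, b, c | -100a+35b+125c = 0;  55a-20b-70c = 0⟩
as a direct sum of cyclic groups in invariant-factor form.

Answer: M ≅ ℤ^1 ⊕ ℤ/5 ⊕ ℤ/5

Derivation:
rank_ℚ(R)=2; free=3−2=1
SNF(R) diag = [5, 5] → torsion [5, 5]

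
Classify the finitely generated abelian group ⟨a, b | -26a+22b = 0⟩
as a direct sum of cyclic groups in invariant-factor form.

rank_ℚ(R)=1; free=2−1=1
SNF(R) diag = [2] → torsion [2]

Answer: M ≅ ℤ^1 ⊕ ℤ/2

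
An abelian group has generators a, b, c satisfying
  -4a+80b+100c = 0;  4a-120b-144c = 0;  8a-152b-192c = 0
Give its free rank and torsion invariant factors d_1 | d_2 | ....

Answer: M ≅ ℤ/4 ⊕ ℤ/4 ⊕ ℤ/8

Derivation:
rank_ℚ(R)=3; free=3−3=0
SNF(R) diag = [4, 4, 8] → torsion [4, 4, 8]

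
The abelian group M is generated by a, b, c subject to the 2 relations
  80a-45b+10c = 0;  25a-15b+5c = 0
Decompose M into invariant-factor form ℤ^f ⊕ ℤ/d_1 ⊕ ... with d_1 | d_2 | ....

Answer: M ≅ ℤ^1 ⊕ ℤ/5 ⊕ ℤ/15

Derivation:
rank_ℚ(R)=2; free=3−2=1
SNF(R) diag = [5, 15] → torsion [5, 15]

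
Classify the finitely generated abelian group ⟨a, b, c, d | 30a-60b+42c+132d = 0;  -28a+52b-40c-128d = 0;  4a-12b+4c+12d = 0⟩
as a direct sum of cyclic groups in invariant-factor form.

rank_ℚ(R)=3; free=4−3=1
SNF(R) diag = [2, 4, 12] → torsion [2, 4, 12]

Answer: M ≅ ℤ^1 ⊕ ℤ/2 ⊕ ℤ/4 ⊕ ℤ/12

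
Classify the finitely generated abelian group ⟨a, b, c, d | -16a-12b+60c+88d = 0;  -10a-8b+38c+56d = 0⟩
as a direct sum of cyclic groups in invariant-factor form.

Answer: M ≅ ℤ^2 ⊕ ℤ/2 ⊕ ℤ/4

Derivation:
rank_ℚ(R)=2; free=4−2=2
SNF(R) diag = [2, 4] → torsion [2, 4]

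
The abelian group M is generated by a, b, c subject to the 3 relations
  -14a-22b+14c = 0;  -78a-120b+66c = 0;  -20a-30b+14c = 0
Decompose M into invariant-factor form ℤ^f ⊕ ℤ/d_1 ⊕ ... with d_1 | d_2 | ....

rank_ℚ(R)=3; free=3−3=0
SNF(R) diag = [2, 2, 6] → torsion [2, 2, 6]

Answer: M ≅ ℤ/2 ⊕ ℤ/2 ⊕ ℤ/6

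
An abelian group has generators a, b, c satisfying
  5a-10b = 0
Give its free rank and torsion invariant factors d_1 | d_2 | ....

rank_ℚ(R)=1; free=3−1=2
SNF(R) diag = [5] → torsion [5]

Answer: M ≅ ℤ^2 ⊕ ℤ/5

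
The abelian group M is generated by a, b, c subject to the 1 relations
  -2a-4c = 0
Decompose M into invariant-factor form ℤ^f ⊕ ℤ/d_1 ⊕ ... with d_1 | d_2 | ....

rank_ℚ(R)=1; free=3−1=2
SNF(R) diag = [2] → torsion [2]

Answer: M ≅ ℤ^2 ⊕ ℤ/2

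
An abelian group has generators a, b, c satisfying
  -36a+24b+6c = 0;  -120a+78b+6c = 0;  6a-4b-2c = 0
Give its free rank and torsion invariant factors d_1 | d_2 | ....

Answer: M ≅ ℤ/2 ⊕ ℤ/6 ⊕ ℤ/6

Derivation:
rank_ℚ(R)=3; free=3−3=0
SNF(R) diag = [2, 6, 6] → torsion [2, 6, 6]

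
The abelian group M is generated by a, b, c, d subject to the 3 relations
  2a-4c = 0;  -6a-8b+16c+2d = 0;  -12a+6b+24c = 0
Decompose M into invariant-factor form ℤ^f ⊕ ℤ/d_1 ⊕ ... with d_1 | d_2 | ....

Answer: M ≅ ℤ^1 ⊕ ℤ/2 ⊕ ℤ/2 ⊕ ℤ/6

Derivation:
rank_ℚ(R)=3; free=4−3=1
SNF(R) diag = [2, 2, 6] → torsion [2, 2, 6]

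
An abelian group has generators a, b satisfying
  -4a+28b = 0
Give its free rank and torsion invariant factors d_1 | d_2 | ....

Answer: M ≅ ℤ^1 ⊕ ℤ/4

Derivation:
rank_ℚ(R)=1; free=2−1=1
SNF(R) diag = [4] → torsion [4]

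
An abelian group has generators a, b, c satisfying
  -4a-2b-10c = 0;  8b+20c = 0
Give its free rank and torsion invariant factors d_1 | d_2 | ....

Answer: M ≅ ℤ^1 ⊕ ℤ/2 ⊕ ℤ/4

Derivation:
rank_ℚ(R)=2; free=3−2=1
SNF(R) diag = [2, 4] → torsion [2, 4]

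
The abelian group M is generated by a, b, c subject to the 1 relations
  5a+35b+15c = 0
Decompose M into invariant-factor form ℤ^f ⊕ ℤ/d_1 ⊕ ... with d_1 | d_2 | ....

Answer: M ≅ ℤ^2 ⊕ ℤ/5

Derivation:
rank_ℚ(R)=1; free=3−1=2
SNF(R) diag = [5] → torsion [5]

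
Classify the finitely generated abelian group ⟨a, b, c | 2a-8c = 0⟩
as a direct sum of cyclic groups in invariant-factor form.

rank_ℚ(R)=1; free=3−1=2
SNF(R) diag = [2] → torsion [2]

Answer: M ≅ ℤ^2 ⊕ ℤ/2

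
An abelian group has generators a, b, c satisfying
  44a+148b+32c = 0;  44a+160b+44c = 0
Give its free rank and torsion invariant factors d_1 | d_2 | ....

rank_ℚ(R)=2; free=3−2=1
SNF(R) diag = [4, 12] → torsion [4, 12]

Answer: M ≅ ℤ^1 ⊕ ℤ/4 ⊕ ℤ/12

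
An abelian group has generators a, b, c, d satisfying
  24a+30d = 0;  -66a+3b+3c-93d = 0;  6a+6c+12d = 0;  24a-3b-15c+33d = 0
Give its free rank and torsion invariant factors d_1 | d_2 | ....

Answer: M ≅ ℤ/3 ⊕ ℤ/6 ⊕ ℤ/6 ⊕ ℤ/6

Derivation:
rank_ℚ(R)=4; free=4−4=0
SNF(R) diag = [3, 6, 6, 6] → torsion [3, 6, 6, 6]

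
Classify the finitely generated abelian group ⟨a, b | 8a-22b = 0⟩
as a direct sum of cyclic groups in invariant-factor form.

rank_ℚ(R)=1; free=2−1=1
SNF(R) diag = [2] → torsion [2]

Answer: M ≅ ℤ^1 ⊕ ℤ/2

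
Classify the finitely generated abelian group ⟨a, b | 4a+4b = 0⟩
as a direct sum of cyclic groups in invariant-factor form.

Answer: M ≅ ℤ^1 ⊕ ℤ/4

Derivation:
rank_ℚ(R)=1; free=2−1=1
SNF(R) diag = [4] → torsion [4]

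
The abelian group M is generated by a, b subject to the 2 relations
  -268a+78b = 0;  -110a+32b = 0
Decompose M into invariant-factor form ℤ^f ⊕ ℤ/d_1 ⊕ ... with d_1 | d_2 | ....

Answer: M ≅ ℤ/2 ⊕ ℤ/2

Derivation:
rank_ℚ(R)=2; free=2−2=0
SNF(R) diag = [2, 2] → torsion [2, 2]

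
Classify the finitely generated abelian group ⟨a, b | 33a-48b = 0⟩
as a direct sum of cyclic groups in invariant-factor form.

Answer: M ≅ ℤ^1 ⊕ ℤ/3

Derivation:
rank_ℚ(R)=1; free=2−1=1
SNF(R) diag = [3] → torsion [3]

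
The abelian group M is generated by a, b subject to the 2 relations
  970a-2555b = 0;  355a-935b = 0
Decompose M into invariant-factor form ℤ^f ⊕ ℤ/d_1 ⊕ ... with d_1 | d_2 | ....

Answer: M ≅ ℤ/5 ⊕ ℤ/15

Derivation:
rank_ℚ(R)=2; free=2−2=0
SNF(R) diag = [5, 15] → torsion [5, 15]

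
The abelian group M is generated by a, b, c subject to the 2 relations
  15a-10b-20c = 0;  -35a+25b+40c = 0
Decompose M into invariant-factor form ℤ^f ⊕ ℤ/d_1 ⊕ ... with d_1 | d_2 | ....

Answer: M ≅ ℤ^1 ⊕ ℤ/5 ⊕ ℤ/5

Derivation:
rank_ℚ(R)=2; free=3−2=1
SNF(R) diag = [5, 5] → torsion [5, 5]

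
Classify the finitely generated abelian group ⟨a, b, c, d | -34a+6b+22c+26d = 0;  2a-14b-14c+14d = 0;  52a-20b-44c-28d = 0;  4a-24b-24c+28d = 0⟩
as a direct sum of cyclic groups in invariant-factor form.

rank_ℚ(R)=4; free=4−4=0
SNF(R) diag = [2, 4, 8, 8] → torsion [2, 4, 8, 8]

Answer: M ≅ ℤ/2 ⊕ ℤ/4 ⊕ ℤ/8 ⊕ ℤ/8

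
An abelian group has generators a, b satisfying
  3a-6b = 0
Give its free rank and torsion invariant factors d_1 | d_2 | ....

rank_ℚ(R)=1; free=2−1=1
SNF(R) diag = [3] → torsion [3]

Answer: M ≅ ℤ^1 ⊕ ℤ/3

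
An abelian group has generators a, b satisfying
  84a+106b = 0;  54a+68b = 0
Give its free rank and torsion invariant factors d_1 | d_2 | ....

rank_ℚ(R)=2; free=2−2=0
SNF(R) diag = [2, 6] → torsion [2, 6]

Answer: M ≅ ℤ/2 ⊕ ℤ/6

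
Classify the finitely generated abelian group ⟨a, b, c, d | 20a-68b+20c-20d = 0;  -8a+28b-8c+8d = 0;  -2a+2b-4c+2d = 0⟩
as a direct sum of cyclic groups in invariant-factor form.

Answer: M ≅ ℤ^1 ⊕ ℤ/2 ⊕ ℤ/4 ⊕ ℤ/4

Derivation:
rank_ℚ(R)=3; free=4−3=1
SNF(R) diag = [2, 4, 4] → torsion [2, 4, 4]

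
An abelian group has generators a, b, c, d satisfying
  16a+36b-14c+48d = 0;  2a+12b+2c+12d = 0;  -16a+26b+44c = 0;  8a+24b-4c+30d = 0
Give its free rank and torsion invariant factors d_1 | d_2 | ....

rank_ℚ(R)=4; free=4−4=0
SNF(R) diag = [2, 2, 6, 6] → torsion [2, 2, 6, 6]

Answer: M ≅ ℤ/2 ⊕ ℤ/2 ⊕ ℤ/6 ⊕ ℤ/6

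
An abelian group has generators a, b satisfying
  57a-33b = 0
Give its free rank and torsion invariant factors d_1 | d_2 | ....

Answer: M ≅ ℤ^1 ⊕ ℤ/3

Derivation:
rank_ℚ(R)=1; free=2−1=1
SNF(R) diag = [3] → torsion [3]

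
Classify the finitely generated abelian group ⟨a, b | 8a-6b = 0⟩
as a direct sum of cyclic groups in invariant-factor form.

Answer: M ≅ ℤ^1 ⊕ ℤ/2

Derivation:
rank_ℚ(R)=1; free=2−1=1
SNF(R) diag = [2] → torsion [2]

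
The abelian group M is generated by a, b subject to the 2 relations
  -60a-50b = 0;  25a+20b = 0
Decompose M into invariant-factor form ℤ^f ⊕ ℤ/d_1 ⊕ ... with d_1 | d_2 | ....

Answer: M ≅ ℤ/5 ⊕ ℤ/10

Derivation:
rank_ℚ(R)=2; free=2−2=0
SNF(R) diag = [5, 10] → torsion [5, 10]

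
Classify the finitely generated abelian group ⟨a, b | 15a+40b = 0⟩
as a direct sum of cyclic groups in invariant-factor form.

Answer: M ≅ ℤ^1 ⊕ ℤ/5

Derivation:
rank_ℚ(R)=1; free=2−1=1
SNF(R) diag = [5] → torsion [5]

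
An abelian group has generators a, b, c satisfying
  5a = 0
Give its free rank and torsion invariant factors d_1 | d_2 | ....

Answer: M ≅ ℤ^2 ⊕ ℤ/5

Derivation:
rank_ℚ(R)=1; free=3−1=2
SNF(R) diag = [5] → torsion [5]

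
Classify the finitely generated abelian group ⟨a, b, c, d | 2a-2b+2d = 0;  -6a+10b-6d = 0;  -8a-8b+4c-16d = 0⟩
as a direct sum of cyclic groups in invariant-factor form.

Answer: M ≅ ℤ^1 ⊕ ℤ/2 ⊕ ℤ/4 ⊕ ℤ/4

Derivation:
rank_ℚ(R)=3; free=4−3=1
SNF(R) diag = [2, 4, 4] → torsion [2, 4, 4]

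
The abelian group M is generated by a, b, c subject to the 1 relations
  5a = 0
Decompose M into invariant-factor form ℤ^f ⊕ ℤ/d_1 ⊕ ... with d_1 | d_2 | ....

rank_ℚ(R)=1; free=3−1=2
SNF(R) diag = [5] → torsion [5]

Answer: M ≅ ℤ^2 ⊕ ℤ/5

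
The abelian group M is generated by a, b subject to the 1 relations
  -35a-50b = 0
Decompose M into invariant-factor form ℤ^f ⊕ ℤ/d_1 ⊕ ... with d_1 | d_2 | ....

Answer: M ≅ ℤ^1 ⊕ ℤ/5

Derivation:
rank_ℚ(R)=1; free=2−1=1
SNF(R) diag = [5] → torsion [5]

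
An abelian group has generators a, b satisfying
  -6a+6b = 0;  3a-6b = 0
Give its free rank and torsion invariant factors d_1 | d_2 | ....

Answer: M ≅ ℤ/3 ⊕ ℤ/6

Derivation:
rank_ℚ(R)=2; free=2−2=0
SNF(R) diag = [3, 6] → torsion [3, 6]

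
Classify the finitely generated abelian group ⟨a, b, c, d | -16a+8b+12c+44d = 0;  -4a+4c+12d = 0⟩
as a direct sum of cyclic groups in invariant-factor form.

rank_ℚ(R)=2; free=4−2=2
SNF(R) diag = [4, 4] → torsion [4, 4]

Answer: M ≅ ℤ^2 ⊕ ℤ/4 ⊕ ℤ/4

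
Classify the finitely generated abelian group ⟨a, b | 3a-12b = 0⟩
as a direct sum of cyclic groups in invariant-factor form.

Answer: M ≅ ℤ^1 ⊕ ℤ/3

Derivation:
rank_ℚ(R)=1; free=2−1=1
SNF(R) diag = [3] → torsion [3]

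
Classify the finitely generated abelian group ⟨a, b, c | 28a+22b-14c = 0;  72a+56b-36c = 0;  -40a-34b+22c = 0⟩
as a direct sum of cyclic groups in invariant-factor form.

rank_ℚ(R)=3; free=3−3=0
SNF(R) diag = [2, 4, 4] → torsion [2, 4, 4]

Answer: M ≅ ℤ/2 ⊕ ℤ/4 ⊕ ℤ/4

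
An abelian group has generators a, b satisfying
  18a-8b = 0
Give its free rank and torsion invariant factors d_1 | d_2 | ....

rank_ℚ(R)=1; free=2−1=1
SNF(R) diag = [2] → torsion [2]

Answer: M ≅ ℤ^1 ⊕ ℤ/2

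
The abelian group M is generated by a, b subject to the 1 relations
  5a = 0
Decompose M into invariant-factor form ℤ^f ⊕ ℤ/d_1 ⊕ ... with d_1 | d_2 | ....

Answer: M ≅ ℤ^1 ⊕ ℤ/5

Derivation:
rank_ℚ(R)=1; free=2−1=1
SNF(R) diag = [5] → torsion [5]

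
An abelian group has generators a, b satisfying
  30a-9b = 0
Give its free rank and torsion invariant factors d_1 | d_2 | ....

Answer: M ≅ ℤ^1 ⊕ ℤ/3

Derivation:
rank_ℚ(R)=1; free=2−1=1
SNF(R) diag = [3] → torsion [3]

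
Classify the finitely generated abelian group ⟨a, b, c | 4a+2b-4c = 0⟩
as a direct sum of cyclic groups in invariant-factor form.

Answer: M ≅ ℤ^2 ⊕ ℤ/2

Derivation:
rank_ℚ(R)=1; free=3−1=2
SNF(R) diag = [2] → torsion [2]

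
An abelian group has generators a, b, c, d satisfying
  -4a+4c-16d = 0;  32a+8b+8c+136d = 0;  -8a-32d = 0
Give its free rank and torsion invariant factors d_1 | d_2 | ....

rank_ℚ(R)=3; free=4−3=1
SNF(R) diag = [4, 8, 8] → torsion [4, 8, 8]

Answer: M ≅ ℤ^1 ⊕ ℤ/4 ⊕ ℤ/8 ⊕ ℤ/8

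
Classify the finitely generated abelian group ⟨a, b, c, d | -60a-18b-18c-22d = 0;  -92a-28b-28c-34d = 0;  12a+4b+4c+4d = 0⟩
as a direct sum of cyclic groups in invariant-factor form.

Answer: M ≅ ℤ^1 ⊕ ℤ/2 ⊕ ℤ/2 ⊕ ℤ/4

Derivation:
rank_ℚ(R)=3; free=4−3=1
SNF(R) diag = [2, 2, 4] → torsion [2, 2, 4]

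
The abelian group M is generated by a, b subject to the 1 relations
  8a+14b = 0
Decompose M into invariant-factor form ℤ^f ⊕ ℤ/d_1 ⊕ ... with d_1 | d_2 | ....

Answer: M ≅ ℤ^1 ⊕ ℤ/2

Derivation:
rank_ℚ(R)=1; free=2−1=1
SNF(R) diag = [2] → torsion [2]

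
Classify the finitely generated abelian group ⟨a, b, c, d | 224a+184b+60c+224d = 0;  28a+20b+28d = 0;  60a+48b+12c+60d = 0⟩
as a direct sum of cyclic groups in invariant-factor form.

Answer: M ≅ ℤ^1 ⊕ ℤ/4 ⊕ ℤ/12 ⊕ ℤ/12

Derivation:
rank_ℚ(R)=3; free=4−3=1
SNF(R) diag = [4, 12, 12] → torsion [4, 12, 12]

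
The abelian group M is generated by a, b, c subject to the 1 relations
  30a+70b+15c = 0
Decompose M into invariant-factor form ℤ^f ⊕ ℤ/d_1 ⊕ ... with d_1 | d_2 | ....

rank_ℚ(R)=1; free=3−1=2
SNF(R) diag = [5] → torsion [5]

Answer: M ≅ ℤ^2 ⊕ ℤ/5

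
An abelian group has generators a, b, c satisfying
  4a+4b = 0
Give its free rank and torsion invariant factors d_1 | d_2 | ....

rank_ℚ(R)=1; free=3−1=2
SNF(R) diag = [4] → torsion [4]

Answer: M ≅ ℤ^2 ⊕ ℤ/4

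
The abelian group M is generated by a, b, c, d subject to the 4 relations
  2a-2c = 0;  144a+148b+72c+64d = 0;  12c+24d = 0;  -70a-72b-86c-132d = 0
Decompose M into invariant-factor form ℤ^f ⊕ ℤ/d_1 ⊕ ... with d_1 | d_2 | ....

Answer: M ≅ ℤ/2 ⊕ ℤ/4 ⊕ ℤ/12 ⊕ ℤ/36

Derivation:
rank_ℚ(R)=4; free=4−4=0
SNF(R) diag = [2, 4, 12, 36] → torsion [2, 4, 12, 36]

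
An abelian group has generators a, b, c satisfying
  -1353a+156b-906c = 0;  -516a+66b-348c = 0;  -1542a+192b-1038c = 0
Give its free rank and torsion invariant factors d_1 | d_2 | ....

Answer: M ≅ ℤ/3 ⊕ ℤ/6 ⊕ ℤ/18

Derivation:
rank_ℚ(R)=3; free=3−3=0
SNF(R) diag = [3, 6, 18] → torsion [3, 6, 18]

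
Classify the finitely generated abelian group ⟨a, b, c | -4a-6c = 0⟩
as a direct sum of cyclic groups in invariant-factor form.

Answer: M ≅ ℤ^2 ⊕ ℤ/2

Derivation:
rank_ℚ(R)=1; free=3−1=2
SNF(R) diag = [2] → torsion [2]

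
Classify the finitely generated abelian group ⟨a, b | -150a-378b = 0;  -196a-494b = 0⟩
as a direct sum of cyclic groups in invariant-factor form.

rank_ℚ(R)=2; free=2−2=0
SNF(R) diag = [2, 6] → torsion [2, 6]

Answer: M ≅ ℤ/2 ⊕ ℤ/6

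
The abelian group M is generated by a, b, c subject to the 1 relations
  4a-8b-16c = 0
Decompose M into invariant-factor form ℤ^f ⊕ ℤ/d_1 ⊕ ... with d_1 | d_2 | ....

rank_ℚ(R)=1; free=3−1=2
SNF(R) diag = [4] → torsion [4]

Answer: M ≅ ℤ^2 ⊕ ℤ/4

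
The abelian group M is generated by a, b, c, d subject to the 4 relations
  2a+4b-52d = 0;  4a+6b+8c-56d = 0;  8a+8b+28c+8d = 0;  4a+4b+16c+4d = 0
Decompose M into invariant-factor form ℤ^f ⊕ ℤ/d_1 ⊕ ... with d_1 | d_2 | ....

Answer: M ≅ ℤ/2 ⊕ ℤ/2 ⊕ ℤ/4 ⊕ ℤ/12

Derivation:
rank_ℚ(R)=4; free=4−4=0
SNF(R) diag = [2, 2, 4, 12] → torsion [2, 2, 4, 12]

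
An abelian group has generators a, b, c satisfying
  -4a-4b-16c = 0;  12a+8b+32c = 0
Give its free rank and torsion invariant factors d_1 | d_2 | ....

rank_ℚ(R)=2; free=3−2=1
SNF(R) diag = [4, 4] → torsion [4, 4]

Answer: M ≅ ℤ^1 ⊕ ℤ/4 ⊕ ℤ/4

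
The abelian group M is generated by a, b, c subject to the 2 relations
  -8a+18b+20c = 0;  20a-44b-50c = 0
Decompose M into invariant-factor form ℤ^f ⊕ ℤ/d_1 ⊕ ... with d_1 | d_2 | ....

rank_ℚ(R)=2; free=3−2=1
SNF(R) diag = [2, 2] → torsion [2, 2]

Answer: M ≅ ℤ^1 ⊕ ℤ/2 ⊕ ℤ/2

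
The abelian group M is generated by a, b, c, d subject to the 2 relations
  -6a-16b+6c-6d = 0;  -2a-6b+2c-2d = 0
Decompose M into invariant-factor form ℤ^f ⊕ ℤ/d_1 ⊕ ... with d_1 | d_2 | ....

Answer: M ≅ ℤ^2 ⊕ ℤ/2 ⊕ ℤ/2

Derivation:
rank_ℚ(R)=2; free=4−2=2
SNF(R) diag = [2, 2] → torsion [2, 2]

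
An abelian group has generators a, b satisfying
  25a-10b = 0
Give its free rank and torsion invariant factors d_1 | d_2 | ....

Answer: M ≅ ℤ^1 ⊕ ℤ/5

Derivation:
rank_ℚ(R)=1; free=2−1=1
SNF(R) diag = [5] → torsion [5]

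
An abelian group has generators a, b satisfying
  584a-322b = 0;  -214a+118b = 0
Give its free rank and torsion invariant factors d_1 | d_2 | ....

rank_ℚ(R)=2; free=2−2=0
SNF(R) diag = [2, 2] → torsion [2, 2]

Answer: M ≅ ℤ/2 ⊕ ℤ/2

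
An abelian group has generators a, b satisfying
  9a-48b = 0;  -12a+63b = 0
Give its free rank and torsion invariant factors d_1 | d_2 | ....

rank_ℚ(R)=2; free=2−2=0
SNF(R) diag = [3, 3] → torsion [3, 3]

Answer: M ≅ ℤ/3 ⊕ ℤ/3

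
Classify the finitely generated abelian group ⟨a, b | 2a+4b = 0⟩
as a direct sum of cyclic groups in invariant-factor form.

Answer: M ≅ ℤ^1 ⊕ ℤ/2

Derivation:
rank_ℚ(R)=1; free=2−1=1
SNF(R) diag = [2] → torsion [2]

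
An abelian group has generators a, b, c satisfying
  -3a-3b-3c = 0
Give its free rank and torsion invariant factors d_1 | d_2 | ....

rank_ℚ(R)=1; free=3−1=2
SNF(R) diag = [3] → torsion [3]

Answer: M ≅ ℤ^2 ⊕ ℤ/3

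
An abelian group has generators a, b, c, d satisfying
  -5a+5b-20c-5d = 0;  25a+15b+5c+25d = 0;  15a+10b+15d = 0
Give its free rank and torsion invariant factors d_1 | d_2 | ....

Answer: M ≅ ℤ^1 ⊕ ℤ/5 ⊕ ℤ/5 ⊕ ℤ/5

Derivation:
rank_ℚ(R)=3; free=4−3=1
SNF(R) diag = [5, 5, 5] → torsion [5, 5, 5]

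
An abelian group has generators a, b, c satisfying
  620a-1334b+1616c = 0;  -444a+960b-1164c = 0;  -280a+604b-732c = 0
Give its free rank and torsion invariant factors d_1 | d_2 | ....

rank_ℚ(R)=3; free=3−3=0
SNF(R) diag = [2, 4, 12] → torsion [2, 4, 12]

Answer: M ≅ ℤ/2 ⊕ ℤ/4 ⊕ ℤ/12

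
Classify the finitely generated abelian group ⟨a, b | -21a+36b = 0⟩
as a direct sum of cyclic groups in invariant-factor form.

Answer: M ≅ ℤ^1 ⊕ ℤ/3

Derivation:
rank_ℚ(R)=1; free=2−1=1
SNF(R) diag = [3] → torsion [3]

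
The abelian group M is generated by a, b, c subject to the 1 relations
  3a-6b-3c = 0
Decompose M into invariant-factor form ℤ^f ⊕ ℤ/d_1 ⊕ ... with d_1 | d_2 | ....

Answer: M ≅ ℤ^2 ⊕ ℤ/3

Derivation:
rank_ℚ(R)=1; free=3−1=2
SNF(R) diag = [3] → torsion [3]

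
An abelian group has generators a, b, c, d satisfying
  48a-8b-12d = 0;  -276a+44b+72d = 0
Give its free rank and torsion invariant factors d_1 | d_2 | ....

Answer: M ≅ ℤ^2 ⊕ ℤ/4 ⊕ ℤ/12

Derivation:
rank_ℚ(R)=2; free=4−2=2
SNF(R) diag = [4, 12] → torsion [4, 12]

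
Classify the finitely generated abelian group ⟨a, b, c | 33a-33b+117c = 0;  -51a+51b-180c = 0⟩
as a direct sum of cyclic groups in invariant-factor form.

rank_ℚ(R)=2; free=3−2=1
SNF(R) diag = [3, 9] → torsion [3, 9]

Answer: M ≅ ℤ^1 ⊕ ℤ/3 ⊕ ℤ/9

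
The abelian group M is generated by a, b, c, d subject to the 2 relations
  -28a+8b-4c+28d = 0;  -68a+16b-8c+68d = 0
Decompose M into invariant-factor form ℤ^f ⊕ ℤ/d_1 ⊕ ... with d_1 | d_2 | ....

Answer: M ≅ ℤ^2 ⊕ ℤ/4 ⊕ ℤ/12

Derivation:
rank_ℚ(R)=2; free=4−2=2
SNF(R) diag = [4, 12] → torsion [4, 12]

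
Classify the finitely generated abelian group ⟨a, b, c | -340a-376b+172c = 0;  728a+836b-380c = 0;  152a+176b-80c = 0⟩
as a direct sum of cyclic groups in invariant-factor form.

Answer: M ≅ ℤ/4 ⊕ ℤ/12 ⊕ ℤ/24

Derivation:
rank_ℚ(R)=3; free=3−3=0
SNF(R) diag = [4, 12, 24] → torsion [4, 12, 24]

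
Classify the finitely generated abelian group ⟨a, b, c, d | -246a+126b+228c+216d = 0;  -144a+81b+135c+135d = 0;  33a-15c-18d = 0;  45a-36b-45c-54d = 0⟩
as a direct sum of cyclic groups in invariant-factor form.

Answer: M ≅ ℤ/3 ⊕ ℤ/9 ⊕ ℤ/18 ⊕ ℤ/18

Derivation:
rank_ℚ(R)=4; free=4−4=0
SNF(R) diag = [3, 9, 18, 18] → torsion [3, 9, 18, 18]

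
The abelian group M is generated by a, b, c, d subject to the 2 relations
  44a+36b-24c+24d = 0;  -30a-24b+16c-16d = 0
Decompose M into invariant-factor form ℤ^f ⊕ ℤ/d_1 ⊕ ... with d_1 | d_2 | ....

Answer: M ≅ ℤ^2 ⊕ ℤ/2 ⊕ ℤ/4

Derivation:
rank_ℚ(R)=2; free=4−2=2
SNF(R) diag = [2, 4] → torsion [2, 4]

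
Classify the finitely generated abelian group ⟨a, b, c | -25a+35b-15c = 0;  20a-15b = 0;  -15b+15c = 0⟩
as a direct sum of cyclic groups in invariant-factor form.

Answer: M ≅ ℤ/5 ⊕ ℤ/5 ⊕ ℤ/15

Derivation:
rank_ℚ(R)=3; free=3−3=0
SNF(R) diag = [5, 5, 15] → torsion [5, 5, 15]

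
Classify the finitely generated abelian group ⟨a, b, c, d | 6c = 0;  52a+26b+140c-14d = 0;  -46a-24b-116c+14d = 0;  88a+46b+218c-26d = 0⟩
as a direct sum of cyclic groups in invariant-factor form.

Answer: M ≅ ℤ/2 ⊕ ℤ/2 ⊕ ℤ/6 ⊕ ℤ/12

Derivation:
rank_ℚ(R)=4; free=4−4=0
SNF(R) diag = [2, 2, 6, 12] → torsion [2, 2, 6, 12]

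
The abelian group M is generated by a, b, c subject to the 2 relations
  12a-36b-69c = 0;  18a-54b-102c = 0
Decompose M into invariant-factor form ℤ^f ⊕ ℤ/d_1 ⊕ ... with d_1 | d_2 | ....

rank_ℚ(R)=2; free=3−2=1
SNF(R) diag = [3, 6] → torsion [3, 6]

Answer: M ≅ ℤ^1 ⊕ ℤ/3 ⊕ ℤ/6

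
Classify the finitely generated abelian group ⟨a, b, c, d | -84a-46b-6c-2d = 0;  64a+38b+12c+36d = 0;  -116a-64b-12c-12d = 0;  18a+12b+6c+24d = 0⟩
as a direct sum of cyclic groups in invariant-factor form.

rank_ℚ(R)=4; free=4−4=0
SNF(R) diag = [2, 2, 6, 12] → torsion [2, 2, 6, 12]

Answer: M ≅ ℤ/2 ⊕ ℤ/2 ⊕ ℤ/6 ⊕ ℤ/12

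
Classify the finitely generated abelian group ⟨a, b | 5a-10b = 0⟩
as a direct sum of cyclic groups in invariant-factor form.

Answer: M ≅ ℤ^1 ⊕ ℤ/5

Derivation:
rank_ℚ(R)=1; free=2−1=1
SNF(R) diag = [5] → torsion [5]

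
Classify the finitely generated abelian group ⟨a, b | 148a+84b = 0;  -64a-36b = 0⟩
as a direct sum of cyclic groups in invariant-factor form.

Answer: M ≅ ℤ/4 ⊕ ℤ/12

Derivation:
rank_ℚ(R)=2; free=2−2=0
SNF(R) diag = [4, 12] → torsion [4, 12]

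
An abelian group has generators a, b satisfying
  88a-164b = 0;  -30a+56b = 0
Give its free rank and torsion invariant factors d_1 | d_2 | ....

rank_ℚ(R)=2; free=2−2=0
SNF(R) diag = [2, 4] → torsion [2, 4]

Answer: M ≅ ℤ/2 ⊕ ℤ/4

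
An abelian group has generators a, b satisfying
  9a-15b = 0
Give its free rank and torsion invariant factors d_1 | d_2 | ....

rank_ℚ(R)=1; free=2−1=1
SNF(R) diag = [3] → torsion [3]

Answer: M ≅ ℤ^1 ⊕ ℤ/3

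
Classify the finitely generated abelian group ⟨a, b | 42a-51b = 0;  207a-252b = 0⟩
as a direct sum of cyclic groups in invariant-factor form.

Answer: M ≅ ℤ/3 ⊕ ℤ/9

Derivation:
rank_ℚ(R)=2; free=2−2=0
SNF(R) diag = [3, 9] → torsion [3, 9]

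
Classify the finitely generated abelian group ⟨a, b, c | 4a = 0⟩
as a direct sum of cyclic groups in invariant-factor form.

Answer: M ≅ ℤ^2 ⊕ ℤ/4

Derivation:
rank_ℚ(R)=1; free=3−1=2
SNF(R) diag = [4] → torsion [4]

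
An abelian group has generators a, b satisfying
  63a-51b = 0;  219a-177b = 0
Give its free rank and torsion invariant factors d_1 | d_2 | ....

Answer: M ≅ ℤ/3 ⊕ ℤ/6

Derivation:
rank_ℚ(R)=2; free=2−2=0
SNF(R) diag = [3, 6] → torsion [3, 6]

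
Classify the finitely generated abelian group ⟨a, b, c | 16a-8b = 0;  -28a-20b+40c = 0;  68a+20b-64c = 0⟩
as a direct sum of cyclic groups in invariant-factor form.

Answer: M ≅ ℤ/4 ⊕ ℤ/8 ⊕ ℤ/8

Derivation:
rank_ℚ(R)=3; free=3−3=0
SNF(R) diag = [4, 8, 8] → torsion [4, 8, 8]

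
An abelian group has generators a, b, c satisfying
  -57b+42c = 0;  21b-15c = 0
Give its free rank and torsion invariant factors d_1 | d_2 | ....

Answer: M ≅ ℤ^1 ⊕ ℤ/3 ⊕ ℤ/9

Derivation:
rank_ℚ(R)=2; free=3−2=1
SNF(R) diag = [3, 9] → torsion [3, 9]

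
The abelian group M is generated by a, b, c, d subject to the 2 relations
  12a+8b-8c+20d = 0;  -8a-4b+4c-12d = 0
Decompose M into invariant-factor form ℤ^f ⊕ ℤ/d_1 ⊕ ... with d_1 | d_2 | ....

rank_ℚ(R)=2; free=4−2=2
SNF(R) diag = [4, 4] → torsion [4, 4]

Answer: M ≅ ℤ^2 ⊕ ℤ/4 ⊕ ℤ/4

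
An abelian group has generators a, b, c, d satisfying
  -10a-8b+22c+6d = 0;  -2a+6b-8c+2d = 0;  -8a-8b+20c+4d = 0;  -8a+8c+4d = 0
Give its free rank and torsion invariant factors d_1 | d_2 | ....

Answer: M ≅ ℤ/2 ⊕ ℤ/2 ⊕ ℤ/4 ⊕ ℤ/4

Derivation:
rank_ℚ(R)=4; free=4−4=0
SNF(R) diag = [2, 2, 4, 4] → torsion [2, 2, 4, 4]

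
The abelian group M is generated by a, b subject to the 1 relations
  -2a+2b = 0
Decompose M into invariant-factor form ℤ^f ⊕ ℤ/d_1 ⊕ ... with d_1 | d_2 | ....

rank_ℚ(R)=1; free=2−1=1
SNF(R) diag = [2] → torsion [2]

Answer: M ≅ ℤ^1 ⊕ ℤ/2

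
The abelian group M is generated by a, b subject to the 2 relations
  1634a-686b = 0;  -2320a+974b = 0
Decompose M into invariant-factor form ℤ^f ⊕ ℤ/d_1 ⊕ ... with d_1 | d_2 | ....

Answer: M ≅ ℤ/2 ⊕ ℤ/2

Derivation:
rank_ℚ(R)=2; free=2−2=0
SNF(R) diag = [2, 2] → torsion [2, 2]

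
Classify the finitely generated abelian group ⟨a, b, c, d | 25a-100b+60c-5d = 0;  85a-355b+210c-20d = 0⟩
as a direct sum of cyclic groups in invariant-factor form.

Answer: M ≅ ℤ^2 ⊕ ℤ/5 ⊕ ℤ/15

Derivation:
rank_ℚ(R)=2; free=4−2=2
SNF(R) diag = [5, 15] → torsion [5, 15]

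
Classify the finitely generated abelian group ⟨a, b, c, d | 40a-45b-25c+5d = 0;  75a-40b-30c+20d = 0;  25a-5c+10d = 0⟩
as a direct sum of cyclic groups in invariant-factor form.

Answer: M ≅ ℤ^1 ⊕ ℤ/5 ⊕ ℤ/5 ⊕ ℤ/5

Derivation:
rank_ℚ(R)=3; free=4−3=1
SNF(R) diag = [5, 5, 5] → torsion [5, 5, 5]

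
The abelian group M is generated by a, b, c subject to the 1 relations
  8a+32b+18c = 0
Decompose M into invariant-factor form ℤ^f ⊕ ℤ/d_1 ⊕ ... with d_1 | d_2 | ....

rank_ℚ(R)=1; free=3−1=2
SNF(R) diag = [2] → torsion [2]

Answer: M ≅ ℤ^2 ⊕ ℤ/2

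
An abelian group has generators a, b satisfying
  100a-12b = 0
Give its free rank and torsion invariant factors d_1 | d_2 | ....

rank_ℚ(R)=1; free=2−1=1
SNF(R) diag = [4] → torsion [4]

Answer: M ≅ ℤ^1 ⊕ ℤ/4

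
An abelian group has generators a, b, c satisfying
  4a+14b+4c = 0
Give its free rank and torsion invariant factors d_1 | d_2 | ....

rank_ℚ(R)=1; free=3−1=2
SNF(R) diag = [2] → torsion [2]

Answer: M ≅ ℤ^2 ⊕ ℤ/2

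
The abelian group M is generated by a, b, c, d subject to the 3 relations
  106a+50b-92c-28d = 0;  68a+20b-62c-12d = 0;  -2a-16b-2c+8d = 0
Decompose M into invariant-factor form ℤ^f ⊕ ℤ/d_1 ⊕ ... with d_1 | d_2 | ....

rank_ℚ(R)=3; free=4−3=1
SNF(R) diag = [2, 2, 6] → torsion [2, 2, 6]

Answer: M ≅ ℤ^1 ⊕ ℤ/2 ⊕ ℤ/2 ⊕ ℤ/6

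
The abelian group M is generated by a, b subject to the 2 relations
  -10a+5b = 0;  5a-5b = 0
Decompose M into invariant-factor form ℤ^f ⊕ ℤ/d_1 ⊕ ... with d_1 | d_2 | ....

rank_ℚ(R)=2; free=2−2=0
SNF(R) diag = [5, 5] → torsion [5, 5]

Answer: M ≅ ℤ/5 ⊕ ℤ/5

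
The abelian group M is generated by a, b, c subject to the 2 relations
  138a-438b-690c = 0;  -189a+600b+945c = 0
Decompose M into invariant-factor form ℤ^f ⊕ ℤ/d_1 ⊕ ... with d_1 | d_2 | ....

rank_ℚ(R)=2; free=3−2=1
SNF(R) diag = [3, 6] → torsion [3, 6]

Answer: M ≅ ℤ^1 ⊕ ℤ/3 ⊕ ℤ/6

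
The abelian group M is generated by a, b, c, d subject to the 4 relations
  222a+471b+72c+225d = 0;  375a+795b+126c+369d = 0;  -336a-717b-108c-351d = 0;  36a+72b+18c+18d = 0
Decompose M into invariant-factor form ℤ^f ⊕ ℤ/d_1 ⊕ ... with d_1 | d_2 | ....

rank_ℚ(R)=4; free=4−4=0
SNF(R) diag = [3, 9, 18, 36] → torsion [3, 9, 18, 36]

Answer: M ≅ ℤ/3 ⊕ ℤ/9 ⊕ ℤ/18 ⊕ ℤ/36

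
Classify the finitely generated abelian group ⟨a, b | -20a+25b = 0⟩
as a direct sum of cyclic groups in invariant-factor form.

rank_ℚ(R)=1; free=2−1=1
SNF(R) diag = [5] → torsion [5]

Answer: M ≅ ℤ^1 ⊕ ℤ/5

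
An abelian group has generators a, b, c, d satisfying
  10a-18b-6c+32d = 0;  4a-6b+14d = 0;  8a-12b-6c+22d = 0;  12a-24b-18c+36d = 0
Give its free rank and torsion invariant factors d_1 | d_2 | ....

Answer: M ≅ ℤ/2 ⊕ ℤ/6 ⊕ ℤ/6 ⊕ ℤ/6

Derivation:
rank_ℚ(R)=4; free=4−4=0
SNF(R) diag = [2, 6, 6, 6] → torsion [2, 6, 6, 6]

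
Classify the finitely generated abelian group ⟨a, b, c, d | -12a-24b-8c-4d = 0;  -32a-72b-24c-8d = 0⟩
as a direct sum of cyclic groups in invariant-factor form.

rank_ℚ(R)=2; free=4−2=2
SNF(R) diag = [4, 8] → torsion [4, 8]

Answer: M ≅ ℤ^2 ⊕ ℤ/4 ⊕ ℤ/8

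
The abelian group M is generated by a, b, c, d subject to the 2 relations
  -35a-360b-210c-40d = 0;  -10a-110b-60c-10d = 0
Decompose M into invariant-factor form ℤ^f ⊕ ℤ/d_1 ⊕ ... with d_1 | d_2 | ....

rank_ℚ(R)=2; free=4−2=2
SNF(R) diag = [5, 10] → torsion [5, 10]

Answer: M ≅ ℤ^2 ⊕ ℤ/5 ⊕ ℤ/10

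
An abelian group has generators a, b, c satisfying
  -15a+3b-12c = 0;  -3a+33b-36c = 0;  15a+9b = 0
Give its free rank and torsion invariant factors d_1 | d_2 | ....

rank_ℚ(R)=3; free=3−3=0
SNF(R) diag = [3, 6, 12] → torsion [3, 6, 12]

Answer: M ≅ ℤ/3 ⊕ ℤ/6 ⊕ ℤ/12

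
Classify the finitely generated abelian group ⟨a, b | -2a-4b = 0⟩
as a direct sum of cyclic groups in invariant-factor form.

rank_ℚ(R)=1; free=2−1=1
SNF(R) diag = [2] → torsion [2]

Answer: M ≅ ℤ^1 ⊕ ℤ/2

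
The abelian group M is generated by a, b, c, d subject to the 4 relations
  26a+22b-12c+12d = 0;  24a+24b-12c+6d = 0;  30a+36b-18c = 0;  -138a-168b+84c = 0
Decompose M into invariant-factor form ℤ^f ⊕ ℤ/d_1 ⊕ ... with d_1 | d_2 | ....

rank_ℚ(R)=4; free=4−4=0
SNF(R) diag = [2, 6, 6, 6] → torsion [2, 6, 6, 6]

Answer: M ≅ ℤ/2 ⊕ ℤ/6 ⊕ ℤ/6 ⊕ ℤ/6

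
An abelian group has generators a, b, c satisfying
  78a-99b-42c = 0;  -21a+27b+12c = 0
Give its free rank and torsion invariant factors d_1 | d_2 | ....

Answer: M ≅ ℤ^1 ⊕ ℤ/3 ⊕ ℤ/9

Derivation:
rank_ℚ(R)=2; free=3−2=1
SNF(R) diag = [3, 9] → torsion [3, 9]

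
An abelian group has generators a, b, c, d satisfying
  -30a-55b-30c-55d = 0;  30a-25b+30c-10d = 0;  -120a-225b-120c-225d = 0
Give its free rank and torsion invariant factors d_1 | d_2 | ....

rank_ℚ(R)=3; free=4−3=1
SNF(R) diag = [5, 15, 30] → torsion [5, 15, 30]

Answer: M ≅ ℤ^1 ⊕ ℤ/5 ⊕ ℤ/15 ⊕ ℤ/30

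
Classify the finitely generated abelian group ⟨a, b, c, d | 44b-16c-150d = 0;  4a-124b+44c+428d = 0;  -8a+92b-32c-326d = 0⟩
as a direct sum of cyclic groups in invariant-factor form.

rank_ℚ(R)=3; free=4−3=1
SNF(R) diag = [2, 4, 8] → torsion [2, 4, 8]

Answer: M ≅ ℤ^1 ⊕ ℤ/2 ⊕ ℤ/4 ⊕ ℤ/8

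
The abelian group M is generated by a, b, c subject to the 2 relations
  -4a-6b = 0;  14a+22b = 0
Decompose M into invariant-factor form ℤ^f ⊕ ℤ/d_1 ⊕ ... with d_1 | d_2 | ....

Answer: M ≅ ℤ^1 ⊕ ℤ/2 ⊕ ℤ/2

Derivation:
rank_ℚ(R)=2; free=3−2=1
SNF(R) diag = [2, 2] → torsion [2, 2]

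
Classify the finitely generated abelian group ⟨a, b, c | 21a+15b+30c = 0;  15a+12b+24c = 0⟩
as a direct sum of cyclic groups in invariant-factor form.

Answer: M ≅ ℤ^1 ⊕ ℤ/3 ⊕ ℤ/9

Derivation:
rank_ℚ(R)=2; free=3−2=1
SNF(R) diag = [3, 9] → torsion [3, 9]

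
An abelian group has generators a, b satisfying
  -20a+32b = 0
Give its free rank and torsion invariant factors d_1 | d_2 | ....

Answer: M ≅ ℤ^1 ⊕ ℤ/4

Derivation:
rank_ℚ(R)=1; free=2−1=1
SNF(R) diag = [4] → torsion [4]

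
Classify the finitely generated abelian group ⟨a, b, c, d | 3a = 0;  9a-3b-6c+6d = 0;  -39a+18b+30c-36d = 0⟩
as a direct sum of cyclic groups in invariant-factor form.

Answer: M ≅ ℤ^1 ⊕ ℤ/3 ⊕ ℤ/3 ⊕ ℤ/6

Derivation:
rank_ℚ(R)=3; free=4−3=1
SNF(R) diag = [3, 3, 6] → torsion [3, 3, 6]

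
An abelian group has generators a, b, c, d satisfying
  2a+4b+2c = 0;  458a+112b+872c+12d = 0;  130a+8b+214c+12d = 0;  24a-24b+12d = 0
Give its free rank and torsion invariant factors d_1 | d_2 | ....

rank_ℚ(R)=4; free=4−4=0
SNF(R) diag = [2, 6, 12, 36] → torsion [2, 6, 12, 36]

Answer: M ≅ ℤ/2 ⊕ ℤ/6 ⊕ ℤ/12 ⊕ ℤ/36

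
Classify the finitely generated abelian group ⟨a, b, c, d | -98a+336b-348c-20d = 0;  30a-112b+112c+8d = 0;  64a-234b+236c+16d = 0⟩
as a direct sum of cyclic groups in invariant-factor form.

rank_ℚ(R)=3; free=4−3=1
SNF(R) diag = [2, 2, 4] → torsion [2, 2, 4]

Answer: M ≅ ℤ^1 ⊕ ℤ/2 ⊕ ℤ/2 ⊕ ℤ/4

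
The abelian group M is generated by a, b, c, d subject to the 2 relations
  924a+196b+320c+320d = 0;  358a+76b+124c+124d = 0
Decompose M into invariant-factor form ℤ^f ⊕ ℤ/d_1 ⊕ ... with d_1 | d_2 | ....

rank_ℚ(R)=2; free=4−2=2
SNF(R) diag = [2, 4] → torsion [2, 4]

Answer: M ≅ ℤ^2 ⊕ ℤ/2 ⊕ ℤ/4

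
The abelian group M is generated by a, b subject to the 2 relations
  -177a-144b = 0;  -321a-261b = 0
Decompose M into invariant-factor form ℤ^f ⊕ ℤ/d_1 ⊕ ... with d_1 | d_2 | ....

rank_ℚ(R)=2; free=2−2=0
SNF(R) diag = [3, 9] → torsion [3, 9]

Answer: M ≅ ℤ/3 ⊕ ℤ/9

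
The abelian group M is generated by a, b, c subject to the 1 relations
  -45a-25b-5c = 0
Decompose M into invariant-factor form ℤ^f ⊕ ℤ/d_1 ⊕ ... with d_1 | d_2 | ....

Answer: M ≅ ℤ^2 ⊕ ℤ/5

Derivation:
rank_ℚ(R)=1; free=3−1=2
SNF(R) diag = [5] → torsion [5]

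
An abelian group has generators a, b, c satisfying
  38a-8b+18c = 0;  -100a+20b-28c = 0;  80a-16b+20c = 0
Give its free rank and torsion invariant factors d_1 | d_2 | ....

Answer: M ≅ ℤ/2 ⊕ ℤ/4 ⊕ ℤ/12

Derivation:
rank_ℚ(R)=3; free=3−3=0
SNF(R) diag = [2, 4, 12] → torsion [2, 4, 12]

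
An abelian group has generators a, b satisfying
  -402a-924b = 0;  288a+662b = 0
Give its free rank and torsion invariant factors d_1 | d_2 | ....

Answer: M ≅ ℤ/2 ⊕ ℤ/6

Derivation:
rank_ℚ(R)=2; free=2−2=0
SNF(R) diag = [2, 6] → torsion [2, 6]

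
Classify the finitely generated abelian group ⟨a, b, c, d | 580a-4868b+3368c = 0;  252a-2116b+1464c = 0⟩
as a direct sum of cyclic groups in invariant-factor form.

Answer: M ≅ ℤ^2 ⊕ ℤ/4 ⊕ ℤ/8

Derivation:
rank_ℚ(R)=2; free=4−2=2
SNF(R) diag = [4, 8] → torsion [4, 8]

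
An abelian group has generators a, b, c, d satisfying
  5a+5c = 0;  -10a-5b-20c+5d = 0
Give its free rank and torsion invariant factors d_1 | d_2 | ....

Answer: M ≅ ℤ^2 ⊕ ℤ/5 ⊕ ℤ/5

Derivation:
rank_ℚ(R)=2; free=4−2=2
SNF(R) diag = [5, 5] → torsion [5, 5]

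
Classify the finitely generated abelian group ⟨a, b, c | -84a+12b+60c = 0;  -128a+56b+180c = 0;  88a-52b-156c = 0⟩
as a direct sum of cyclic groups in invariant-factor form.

rank_ℚ(R)=3; free=3−3=0
SNF(R) diag = [4, 12, 36] → torsion [4, 12, 36]

Answer: M ≅ ℤ/4 ⊕ ℤ/12 ⊕ ℤ/36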